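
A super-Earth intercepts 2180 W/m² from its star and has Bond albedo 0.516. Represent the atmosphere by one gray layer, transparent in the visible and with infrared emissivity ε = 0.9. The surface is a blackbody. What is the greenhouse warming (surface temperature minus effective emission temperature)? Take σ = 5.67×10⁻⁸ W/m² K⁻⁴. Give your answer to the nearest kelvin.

42 K

At the top of the atmosphere, σT_e⁴ = S(1−α)/4 = 263.8 W/m², giving T_e = 261.2 K.
Surface balance with a leaky layer gives σT_s⁴ = σT_e⁴·2/(2−ε), so T_s = T_e·[2/(2−0.9)]^(1/4) = 303.3 K.
The atmosphere warms the surface by 42.10 K.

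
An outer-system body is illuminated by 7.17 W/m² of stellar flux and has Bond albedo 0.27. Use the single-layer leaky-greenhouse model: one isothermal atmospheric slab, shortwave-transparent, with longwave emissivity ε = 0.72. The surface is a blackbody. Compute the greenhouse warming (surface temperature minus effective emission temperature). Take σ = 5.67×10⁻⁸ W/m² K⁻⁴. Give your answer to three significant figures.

8.18 K

Effective emission temperature (TOA balance): σT_e⁴ = S(1−α)/4 = 1.309 W/m² → T_e = 69.31 K.
Surface balance with a leaky layer gives σT_s⁴ = σT_e⁴·2/(2−ε), so T_s = T_e·[2/(2−0.72)]^(1/4) = 77.49 K.
Greenhouse warming: T_s − T_e = 8.181 K.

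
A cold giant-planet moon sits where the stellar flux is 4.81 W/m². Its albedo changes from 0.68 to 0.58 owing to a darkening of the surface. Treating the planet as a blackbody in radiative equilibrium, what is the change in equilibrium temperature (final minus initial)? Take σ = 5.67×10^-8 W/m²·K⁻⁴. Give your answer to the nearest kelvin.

Before: T₁ = [4.810·0.32/(4σ)]^(1/4) = 51.04 K.
Final:   T₂ = [S(1−0.58)/(4σ)]^(1/4) = 54.63 K.
Change: 54.63 − 51.04 = 3.591 K.

4 K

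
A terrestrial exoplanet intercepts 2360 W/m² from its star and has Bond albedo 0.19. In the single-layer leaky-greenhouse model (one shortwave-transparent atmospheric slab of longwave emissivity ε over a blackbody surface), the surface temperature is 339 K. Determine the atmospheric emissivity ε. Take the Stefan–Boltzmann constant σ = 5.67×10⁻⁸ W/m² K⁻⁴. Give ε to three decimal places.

0.724

First, T_e = [2360·(1−0.19)/(4σ)]^(1/4) = 303.0 K.
Inverting T_s⁴ = 2T_e⁴/(2−ε): (T_e/T_s)⁴ = 0.6382, so ε = 2(1 − 0.6382) = 0.7236.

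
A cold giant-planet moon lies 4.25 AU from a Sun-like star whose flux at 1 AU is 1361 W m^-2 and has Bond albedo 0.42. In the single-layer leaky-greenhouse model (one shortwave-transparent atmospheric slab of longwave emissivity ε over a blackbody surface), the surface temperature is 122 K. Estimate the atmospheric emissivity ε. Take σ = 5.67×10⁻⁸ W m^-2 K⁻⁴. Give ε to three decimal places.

0.260

By the inverse-square law, S = 1361/4.25² = 75.35 W m^-2.
TOA balance gives T_e = 117.8 K.
Since (2−ε)/2 = (T_e/T_s)⁴ = 0.8698, ε = 0.2604.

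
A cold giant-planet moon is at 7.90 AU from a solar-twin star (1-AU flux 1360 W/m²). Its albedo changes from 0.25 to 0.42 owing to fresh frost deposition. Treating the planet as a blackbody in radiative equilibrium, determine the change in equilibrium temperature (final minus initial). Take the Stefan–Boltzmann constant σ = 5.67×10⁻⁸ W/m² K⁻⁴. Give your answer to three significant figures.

-5.73 K

Flux at the orbit: S = 1360/(7.90)² = 21.79 W/m².
With α = 0.25, T₁ = 92.14 K.
Final:   T₂ = [S(1−0.42)/(4σ)]^(1/4) = 86.40 K.
ΔT = T₂ − T₁ = -5.735 K.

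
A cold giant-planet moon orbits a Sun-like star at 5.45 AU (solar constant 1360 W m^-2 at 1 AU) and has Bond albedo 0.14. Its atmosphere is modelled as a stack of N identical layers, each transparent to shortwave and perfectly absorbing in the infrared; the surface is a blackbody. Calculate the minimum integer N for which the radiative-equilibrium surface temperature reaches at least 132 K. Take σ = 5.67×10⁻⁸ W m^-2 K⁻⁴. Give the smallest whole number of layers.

Flux at the orbit: S = 1360/(5.45)² = 45.79 W m^-2.
Top-of-atmosphere balance: σT_e⁴ = S(1−α)/4 = 9.844 W m^-2 → T_e = 114.8 K.
T_s = (N+1)^(1/4)·T_e ≥ 132 K requires N+1 ≥ (T_s/T_e)⁴ = (132/114.8)⁴ = 1.749.
The minimum whole number is N = 1.

1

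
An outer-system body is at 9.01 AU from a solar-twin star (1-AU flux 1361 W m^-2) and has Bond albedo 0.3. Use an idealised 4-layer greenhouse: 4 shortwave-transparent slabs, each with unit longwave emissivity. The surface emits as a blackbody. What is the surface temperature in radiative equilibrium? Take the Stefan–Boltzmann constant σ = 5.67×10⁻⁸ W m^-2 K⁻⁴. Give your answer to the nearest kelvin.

Irradiance scales as 1/d², so S = 1361 W m^-2 × (1/9.01)² = 16.77 W m^-2.
OLR = S(1−α)/4 = 2.934 W m^-2; the top layer radiates at T_e = 84.81 K.
With N = 4 opaque layers, T_s = (N+1)^(1/4)·T_e = 5^(1/4)·84.81 = 126.8 K.

127 K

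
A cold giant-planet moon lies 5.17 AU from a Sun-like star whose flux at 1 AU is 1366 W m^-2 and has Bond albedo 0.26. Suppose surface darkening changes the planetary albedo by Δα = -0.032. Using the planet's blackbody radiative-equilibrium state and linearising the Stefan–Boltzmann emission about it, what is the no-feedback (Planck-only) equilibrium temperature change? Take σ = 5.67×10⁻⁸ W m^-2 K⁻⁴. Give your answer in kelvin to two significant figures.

Flux at the orbit: S = 1366/(5.17)² = 51.11 W m^-2.
Reference equilibrium: T_e = [S(1−α)/(4σ)]^(1/4) = 113.6 K.
The change in absorbed flux is Δ[S(1−α)/4] = −SΔα/4 = 0.4088 W m^-2.
Planck response: λ_P = 4σT_e³ = 4·5.67×10⁻⁸·(113.6)³ = 0.3328 W m^-2/K.
ΔT₀ = ΔF/λ_P = 0.4088/0.3328 = 1.23 K.

1.2 kelvin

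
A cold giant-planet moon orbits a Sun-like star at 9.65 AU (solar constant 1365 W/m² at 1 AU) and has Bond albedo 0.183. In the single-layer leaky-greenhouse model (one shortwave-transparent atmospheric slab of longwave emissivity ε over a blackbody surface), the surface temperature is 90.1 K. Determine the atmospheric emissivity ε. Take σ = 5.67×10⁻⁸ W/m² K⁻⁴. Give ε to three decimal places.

0.398

Flux at the orbit: S = 1365/(9.65)² = 14.66 W/m².
First, T_e = [14.66·(1−0.183)/(4σ)]^(1/4) = 85.24 K.
T_s⁴ = T_e⁴·2/(2−ε) → ε = 2 − 2(T_e/T_s)⁴ = 2 − 2·(85.24/90.1)⁴ = 0.3975.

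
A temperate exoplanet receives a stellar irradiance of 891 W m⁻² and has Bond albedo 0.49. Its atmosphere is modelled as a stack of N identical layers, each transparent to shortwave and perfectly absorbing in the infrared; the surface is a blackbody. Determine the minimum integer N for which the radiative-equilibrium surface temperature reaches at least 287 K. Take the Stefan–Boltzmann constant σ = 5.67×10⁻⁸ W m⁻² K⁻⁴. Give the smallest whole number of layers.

The effective emission temperature is T_e = [S(1−α)/(4σ)]^¼ = 211.6 K.
T_s = (N+1)^(1/4)·T_e ≥ 287 K requires N+1 ≥ (T_s/T_e)⁴ = (287/211.6)⁴ = 3.386.
So N ≥ 2.386; the smallest integer is N = 3.

3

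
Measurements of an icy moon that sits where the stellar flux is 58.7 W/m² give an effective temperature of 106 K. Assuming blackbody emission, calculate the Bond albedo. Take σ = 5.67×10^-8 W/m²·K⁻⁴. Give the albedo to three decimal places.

0.512

Energy balance: S(1−α)/4 = σT⁴, so 1−α = 4σT⁴/S.
4σT⁴ = 4·5.67×10⁻⁸·(106)⁴ = 28.63 W/m².
1−α = 28.63/58.70 = 0.4878, so α = 0.5122.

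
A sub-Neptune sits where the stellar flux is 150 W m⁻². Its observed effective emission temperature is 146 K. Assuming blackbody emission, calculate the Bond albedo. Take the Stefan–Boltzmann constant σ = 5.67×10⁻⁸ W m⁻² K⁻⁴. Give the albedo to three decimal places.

Rearranging the radiative balance, α = 1 − 4σT⁴/S.
σT⁴ = 25.76 W m⁻², so 4σT⁴ = 103.1 W m⁻².
Hence α = 1 − 103.1/150.0 = 0.3130.

0.313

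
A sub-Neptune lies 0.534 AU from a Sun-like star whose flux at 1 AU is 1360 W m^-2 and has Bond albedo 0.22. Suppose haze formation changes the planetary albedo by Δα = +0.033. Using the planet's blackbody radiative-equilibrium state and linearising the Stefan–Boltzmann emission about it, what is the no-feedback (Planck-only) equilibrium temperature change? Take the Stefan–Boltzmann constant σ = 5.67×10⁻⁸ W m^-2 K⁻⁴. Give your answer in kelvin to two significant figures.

Irradiance scales as 1/d², so S = 1360 W m^-2 × (1/0.534)² = 4769 W m^-2.
Reference equilibrium: T_e = [S(1−α)/(4σ)]^(1/4) = 357.9 K.
TOA radiative forcing: ΔF = −S·Δα/4 = −4769·(+0.033)/4 = -39.35 W m^-2.
Linearising σT⁴ gives d(σT⁴)/dT = 4σT_e³ = 10.39 W m^-2 per K.
ΔT₀ = ΔF/λ_P = -39.35/10.39 = -3.79 K.

-3.8 K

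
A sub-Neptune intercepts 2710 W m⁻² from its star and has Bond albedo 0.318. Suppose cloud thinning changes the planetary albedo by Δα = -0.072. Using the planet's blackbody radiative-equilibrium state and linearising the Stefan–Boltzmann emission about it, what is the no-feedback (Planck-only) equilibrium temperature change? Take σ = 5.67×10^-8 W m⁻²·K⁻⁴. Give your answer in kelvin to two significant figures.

7.9 K

The baseline emission temperature is T_e = 300.5 K.
The change in absorbed flux is Δ[S(1−α)/4] = −SΔα/4 = 48.78 W m⁻².
Linearising σT⁴ gives d(σT⁴)/dT = 4σT_e³ = 6.151 W m⁻² per K.
Hence the no-feedback warming is ΔF/(4σT_e³) = 7.93 K.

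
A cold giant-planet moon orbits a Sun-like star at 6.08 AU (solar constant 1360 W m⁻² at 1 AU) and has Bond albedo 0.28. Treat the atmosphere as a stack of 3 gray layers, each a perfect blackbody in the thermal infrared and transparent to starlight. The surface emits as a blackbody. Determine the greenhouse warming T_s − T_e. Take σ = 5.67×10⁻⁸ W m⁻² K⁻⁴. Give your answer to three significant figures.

43.1 kelvin

Flux at the orbit: S = 1360/(6.08)² = 36.79 W m⁻².
Top-of-atmosphere balance: σT_e⁴ = S(1−α)/4 = 6.622 W m⁻² → T_e = 104.0 K.
T_s = (N+1)^(1/4)·T_e = 147.0 K.
Warming: T_s − T_e = 43.06 K.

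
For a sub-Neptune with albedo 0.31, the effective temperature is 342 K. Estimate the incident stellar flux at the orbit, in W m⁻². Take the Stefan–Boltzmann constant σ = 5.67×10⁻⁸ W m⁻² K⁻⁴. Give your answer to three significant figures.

From S(1−α)/4 = σT⁴: S = 4σT⁴/(1−α).
σT⁴ = 5.67×10⁻⁸·(342)⁴ = 775.7 W m⁻².
So S = 4×775.7/(1−0.31) = 4497 W m⁻².

4500 W m⁻²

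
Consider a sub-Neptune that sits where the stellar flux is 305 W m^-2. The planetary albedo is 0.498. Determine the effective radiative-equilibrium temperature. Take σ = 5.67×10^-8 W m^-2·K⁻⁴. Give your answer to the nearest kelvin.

161 K

Averaging over the sphere, the absorbed flux is S(1−α)/4 = 38.28 W m^-2.
Set σT⁴ = 38.28 → T = (38.28/σ)^(1/4) = 161.2 K.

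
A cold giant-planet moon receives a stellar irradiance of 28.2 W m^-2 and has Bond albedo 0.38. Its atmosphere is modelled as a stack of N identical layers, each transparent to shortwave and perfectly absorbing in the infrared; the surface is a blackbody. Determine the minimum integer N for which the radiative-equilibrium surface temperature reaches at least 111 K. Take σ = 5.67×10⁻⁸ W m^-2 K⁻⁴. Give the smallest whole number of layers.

1

The effective emission temperature is T_e = [S(1−α)/(4σ)]^¼ = 93.70 K.
Need (N+1)T_e⁴ ≥ T_s⁴, i.e. N+1 ≥ (111/93.70)⁴ = 1.969.
So N ≥ 0.969; the smallest integer is N = 1.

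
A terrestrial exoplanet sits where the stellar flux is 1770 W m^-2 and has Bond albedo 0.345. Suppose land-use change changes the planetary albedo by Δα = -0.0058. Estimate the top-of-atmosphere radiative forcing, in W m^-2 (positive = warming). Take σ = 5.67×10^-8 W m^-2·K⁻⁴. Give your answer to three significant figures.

2.57 W m^-2

The change in absorbed flux is Δ[S(1−α)/4] = −SΔα/4 = 2.567 W m^-2.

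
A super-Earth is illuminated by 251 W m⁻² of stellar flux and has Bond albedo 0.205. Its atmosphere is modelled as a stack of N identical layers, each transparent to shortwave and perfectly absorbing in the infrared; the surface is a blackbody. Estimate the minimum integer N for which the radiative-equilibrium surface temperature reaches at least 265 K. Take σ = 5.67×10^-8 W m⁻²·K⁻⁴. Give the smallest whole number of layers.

Top-of-atmosphere balance: σT_e⁴ = S(1−α)/4 = 49.89 W m⁻² → T_e = 172.2 K.
Need (N+1)T_e⁴ ≥ T_s⁴, i.e. N+1 ≥ (265/172.2)⁴ = 5.605.
The minimum whole number is N = 5.

5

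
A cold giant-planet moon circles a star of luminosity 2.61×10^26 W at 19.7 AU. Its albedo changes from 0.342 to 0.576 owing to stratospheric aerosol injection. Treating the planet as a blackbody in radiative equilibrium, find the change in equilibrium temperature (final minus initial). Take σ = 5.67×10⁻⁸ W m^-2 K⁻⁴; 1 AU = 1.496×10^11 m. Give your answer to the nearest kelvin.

Orbital distance: d = 19.7 AU = 2.947×10^12 m.
Spreading L over a sphere of radius d: S = 2.61×10^26/(4π·2.95×10^12²) = 2.391 W m^-2.
Before: T₁ = [2.391·0.658/(4σ)]^(1/4) = 51.32 K.
Final:   T₂ = [S(1−0.576)/(4σ)]^(1/4) = 45.98 K.
ΔT = T₂ − T₁ = -5.340 K.

-5 K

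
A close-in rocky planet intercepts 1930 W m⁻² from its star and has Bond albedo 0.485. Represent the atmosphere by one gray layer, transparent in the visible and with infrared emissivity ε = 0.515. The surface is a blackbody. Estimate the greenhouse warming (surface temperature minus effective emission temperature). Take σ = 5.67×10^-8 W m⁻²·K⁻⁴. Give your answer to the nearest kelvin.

The planet radiates to space at T_e = [S(1−α)/(4σ)]^(1/4) = 257.3 K.
The surface balance (absorbed SW + ε·downward IR = σT_s⁴) with T_a⁴ = T_s⁴/2 reduces to T_s = T_e·[2/(2−ε)]^¼ = 277.2 K.
Greenhouse warming: T_s − T_e = 19.88 K.

20 K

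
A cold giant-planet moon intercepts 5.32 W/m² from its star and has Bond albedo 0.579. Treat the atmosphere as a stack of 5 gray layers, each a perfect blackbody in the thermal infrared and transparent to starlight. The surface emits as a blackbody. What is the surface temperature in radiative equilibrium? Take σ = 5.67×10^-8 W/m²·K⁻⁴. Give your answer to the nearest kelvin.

Top-of-atmosphere balance: σT_e⁴ = S(1−α)/4 = 0.5599 W/m² → T_e = 56.06 K.
Layer-by-layer balance gives σT_s⁴ = (N+1)σT_e⁴, so T_s = 6^¼·56.06 = 87.74 K.

88 K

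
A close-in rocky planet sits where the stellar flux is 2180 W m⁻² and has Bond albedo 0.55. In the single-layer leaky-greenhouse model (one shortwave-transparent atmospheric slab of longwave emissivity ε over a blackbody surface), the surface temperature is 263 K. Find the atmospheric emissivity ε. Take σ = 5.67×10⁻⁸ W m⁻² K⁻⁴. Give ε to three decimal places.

TOA balance gives T_e = 256.5 K.
T_s⁴ = T_e⁴·2/(2−ε) → ε = 2 − 2(T_e/T_s)⁴ = 2 − 2·(256.5/263)⁴ = 0.1919.

0.192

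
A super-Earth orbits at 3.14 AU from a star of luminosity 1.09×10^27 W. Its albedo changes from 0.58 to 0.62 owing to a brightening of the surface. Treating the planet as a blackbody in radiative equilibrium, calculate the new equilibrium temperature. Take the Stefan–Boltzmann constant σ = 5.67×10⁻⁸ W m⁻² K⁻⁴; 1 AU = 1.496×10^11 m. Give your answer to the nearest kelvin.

160 kelvin

d = 3.14 × 1.496×10^11 m = 4.697×10^11 m.
Flux at the orbit: S = L/(4πd²) = 1.09×10^27/(4π·(4.70×10^11)²) = 393.1 W m⁻².
With the new albedo, S(1−α₂)/4 = 37.34 W m⁻², so T₂ = 160.2 K.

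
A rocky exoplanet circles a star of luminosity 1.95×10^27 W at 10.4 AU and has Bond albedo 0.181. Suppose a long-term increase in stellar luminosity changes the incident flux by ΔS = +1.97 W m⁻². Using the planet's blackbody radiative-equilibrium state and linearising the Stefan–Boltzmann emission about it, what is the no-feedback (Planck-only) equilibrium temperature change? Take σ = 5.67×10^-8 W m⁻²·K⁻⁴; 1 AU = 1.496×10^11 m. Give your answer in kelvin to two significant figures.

Orbital distance: d = 10.4 AU = 1.556×10^12 m.
S = L/(4πd²) = 64.11 W m⁻².
The baseline emission temperature is T_e = 123.3 K.
ΔF = Δ[S(1−α)]/4 = (1−0.181)·+1.97/4 = 0.4034 W m⁻².
Planck response: λ_P = 4σT_e³ = 4·5.67×10⁻⁸·(123.3)³ = 0.4256 W m⁻²/K.
Hence the no-feedback warming is ΔF/(4σT_e³) = 0.948 K.

0.95 K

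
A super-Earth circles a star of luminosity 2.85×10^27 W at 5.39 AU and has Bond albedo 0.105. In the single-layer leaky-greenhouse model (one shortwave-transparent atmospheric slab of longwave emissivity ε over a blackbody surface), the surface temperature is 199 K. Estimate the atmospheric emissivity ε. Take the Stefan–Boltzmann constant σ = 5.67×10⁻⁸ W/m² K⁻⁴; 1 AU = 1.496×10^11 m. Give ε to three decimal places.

0.245

d = 5.39 × 1.496×10^11 m = 8.063×10^11 m.
Flux at the orbit: S = L/(4πd²) = 2.85×10^27/(4π·(8.06×10^11)²) = 348.8 W/m².
TOA balance gives T_e = 192.6 K.
Inverting T_s⁴ = 2T_e⁴/(2−ε): (T_e/T_s)⁴ = 0.8777, so ε = 2(1 − 0.8777) = 0.2445.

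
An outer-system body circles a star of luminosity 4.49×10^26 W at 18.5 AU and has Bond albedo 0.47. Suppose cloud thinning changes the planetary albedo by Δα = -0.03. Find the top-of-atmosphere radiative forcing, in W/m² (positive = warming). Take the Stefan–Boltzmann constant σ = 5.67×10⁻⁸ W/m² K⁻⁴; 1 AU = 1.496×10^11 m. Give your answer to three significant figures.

Orbital distance: d = 18.5 AU = 2.768×10^12 m.
S = L/(4πd²) = 4.665 W/m².
TOA radiative forcing: ΔF = −S·Δα/4 = −4.665·(-0.03)/4 = 0.03499 W/m².

0.0350 W/m²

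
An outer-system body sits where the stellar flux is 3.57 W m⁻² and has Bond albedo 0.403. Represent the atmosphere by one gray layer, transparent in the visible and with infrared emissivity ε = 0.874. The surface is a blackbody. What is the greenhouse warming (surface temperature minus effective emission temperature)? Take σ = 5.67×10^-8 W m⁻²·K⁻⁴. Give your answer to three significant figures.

8.55 K

Effective emission temperature (TOA balance): σT_e⁴ = S(1−α)/4 = 0.5328 W m⁻² → T_e = 55.37 K.
Surface balance with a leaky layer gives σT_s⁴ = σT_e⁴·2/(2−ε), so T_s = T_e·[2/(2−0.874)]^(1/4) = 63.92 K.
The atmosphere warms the surface by 8.551 K.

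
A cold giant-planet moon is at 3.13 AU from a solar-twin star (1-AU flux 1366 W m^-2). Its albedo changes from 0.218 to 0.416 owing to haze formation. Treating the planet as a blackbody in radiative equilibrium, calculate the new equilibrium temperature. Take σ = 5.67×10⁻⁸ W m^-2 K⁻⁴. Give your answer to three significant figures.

By the inverse-square law, S = 1366/3.13² = 139.4 W m^-2.
T₂ = [S(1−α₂)/(4σ)]^(1/4) = [139.4·0.584/(4σ)]^(1/4) = 137.7 K.

138 K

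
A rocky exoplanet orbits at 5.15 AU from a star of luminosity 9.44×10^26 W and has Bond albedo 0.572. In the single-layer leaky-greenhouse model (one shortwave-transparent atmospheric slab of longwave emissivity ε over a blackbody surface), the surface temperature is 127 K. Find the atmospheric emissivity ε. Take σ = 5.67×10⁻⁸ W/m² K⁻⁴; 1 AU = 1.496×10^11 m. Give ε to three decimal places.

d = 5.15 × 1.496×10^11 m = 7.704×10^11 m.
Spreading L over a sphere of radius d: S = 9.44×10^26/(4π·7.70×10^11²) = 126.6 W/m².
Effective temperature: T_e = [S(1−α)/(4σ)]^(1/4) = 124.3 K.
Since (2−ε)/2 = (T_e/T_s)⁴ = 0.9181, ε = 0.1639.

0.164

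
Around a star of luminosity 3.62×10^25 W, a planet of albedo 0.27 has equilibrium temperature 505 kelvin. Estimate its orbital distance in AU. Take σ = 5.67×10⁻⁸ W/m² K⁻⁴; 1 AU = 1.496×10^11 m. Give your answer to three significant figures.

0.0798 AU

Required flux: S = 4σT⁴/(1−α) = 20210 W/m².
From L = 4πd²S, d = √(3.62×10^25/(4π·20210)) = 1.194×10^10 m = 0.07981 AU.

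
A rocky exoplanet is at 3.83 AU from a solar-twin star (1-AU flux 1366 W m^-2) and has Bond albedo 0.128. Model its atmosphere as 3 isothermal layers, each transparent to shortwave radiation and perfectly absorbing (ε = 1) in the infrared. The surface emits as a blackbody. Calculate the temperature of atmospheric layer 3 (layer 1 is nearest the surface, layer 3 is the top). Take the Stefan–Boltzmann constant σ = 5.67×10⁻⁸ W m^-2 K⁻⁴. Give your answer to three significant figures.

138 kelvin

Flux at the orbit: S = 1366/(3.83)² = 93.12 W m^-2.
OLR = S(1−α)/4 = 20.30 W m^-2; the top layer radiates at T_e = 137.6 K.
In the N-layer model, layer k (counted from the surface) has T_k = (N+1−k)^(1/4)·T_e.
T_3 = (1)^(1/4)·137.6 = 137.6 K.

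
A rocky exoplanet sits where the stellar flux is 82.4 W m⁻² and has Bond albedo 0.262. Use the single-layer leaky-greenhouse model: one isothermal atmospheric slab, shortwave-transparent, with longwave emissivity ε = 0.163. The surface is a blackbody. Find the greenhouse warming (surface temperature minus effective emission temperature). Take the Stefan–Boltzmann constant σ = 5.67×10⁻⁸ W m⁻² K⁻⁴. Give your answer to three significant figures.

2.75 kelvin

The planet radiates to space at T_e = [S(1−α)/(4σ)]^(1/4) = 128.0 K.
The surface balance (absorbed SW + ε·downward IR = σT_s⁴) with T_a⁴ = T_s⁴/2 reduces to T_s = T_e·[2/(2−ε)]^¼ = 130.7 K.
The atmosphere warms the surface by 2.749 K.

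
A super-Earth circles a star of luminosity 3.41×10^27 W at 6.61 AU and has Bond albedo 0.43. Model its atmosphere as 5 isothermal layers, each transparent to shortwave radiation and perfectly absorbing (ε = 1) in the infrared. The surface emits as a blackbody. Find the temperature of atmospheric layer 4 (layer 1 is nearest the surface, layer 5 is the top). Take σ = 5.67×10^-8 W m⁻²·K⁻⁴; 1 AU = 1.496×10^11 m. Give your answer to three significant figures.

193 K

d = 6.61 × 1.496×10^11 m = 9.889×10^11 m.
Spreading L over a sphere of radius d: S = 3.41×10^27/(4π·9.89×10^11²) = 277.5 W m⁻².
OLR = S(1−α)/4 = 39.55 W m⁻²; the top layer radiates at T_e = 162.5 K.
The net upward flux σT_e⁴ is constant between every pair of levels, so T_k⁴ = (N+1−k)T_e⁴.
With k = 4: T_4 = (5+1−4)^¼·162.5 K = 193.3 K.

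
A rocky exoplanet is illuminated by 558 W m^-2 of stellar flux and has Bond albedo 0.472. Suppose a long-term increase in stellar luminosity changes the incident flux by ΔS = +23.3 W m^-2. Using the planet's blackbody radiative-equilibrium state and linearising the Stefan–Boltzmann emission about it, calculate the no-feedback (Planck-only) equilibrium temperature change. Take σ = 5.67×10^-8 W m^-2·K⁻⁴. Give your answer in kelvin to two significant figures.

Unperturbed T_e = [558.0·(1−0.472)/(4σ)]^¼ = 189.8 K.
ΔF = Δ[S(1−α)]/4 = (1−0.472)·+23.3/4 = 3.076 W m^-2.
Linearising σT⁴ gives d(σT⁴)/dT = 4σT_e³ = 1.552 W m^-2 per K.
ΔT₀ = ΔF/λ_P = 3.076/1.552 = 1.98 K.

2.0 K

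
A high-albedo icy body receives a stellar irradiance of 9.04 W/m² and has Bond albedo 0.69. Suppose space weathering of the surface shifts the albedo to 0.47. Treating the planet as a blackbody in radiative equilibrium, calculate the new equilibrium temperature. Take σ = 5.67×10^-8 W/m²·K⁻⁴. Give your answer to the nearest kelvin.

68 kelvin

T₂ = [S(1−α₂)/(4σ)]^(1/4) = [9.040·0.53/(4σ)]^(1/4) = 67.80 K.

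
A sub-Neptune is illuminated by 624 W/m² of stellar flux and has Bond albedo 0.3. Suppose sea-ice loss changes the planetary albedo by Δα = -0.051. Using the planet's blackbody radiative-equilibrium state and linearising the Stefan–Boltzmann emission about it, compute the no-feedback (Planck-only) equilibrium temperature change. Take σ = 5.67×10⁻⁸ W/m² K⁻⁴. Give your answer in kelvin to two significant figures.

3.8 K

Reference equilibrium: T_e = [S(1−α)/(4σ)]^(1/4) = 209.5 K.
ΔF = −(S/4)Δα = −(624.0/4)×(-0.051) = 7.956 W/m².
Linearising σT⁴ gives d(σT⁴)/dT = 4σT_e³ = 2.085 W/m² per K.
So ΔT₀ = 7.956/2.085 = 3.82 K.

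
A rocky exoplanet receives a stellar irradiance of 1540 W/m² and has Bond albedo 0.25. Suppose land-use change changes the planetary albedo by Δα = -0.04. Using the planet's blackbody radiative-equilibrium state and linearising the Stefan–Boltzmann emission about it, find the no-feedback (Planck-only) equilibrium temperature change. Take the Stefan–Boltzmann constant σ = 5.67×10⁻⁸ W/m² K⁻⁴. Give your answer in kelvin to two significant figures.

3.6 K

Reference equilibrium: T_e = [S(1−α)/(4σ)]^(1/4) = 267.1 K.
ΔF = −(S/4)Δα = −(1540/4)×(-0.04) = 15.40 W/m².
Planck response: λ_P = 4σT_e³ = 4·5.67×10⁻⁸·(267.1)³ = 4.324 W/m²/K.
ΔT₀ = ΔF/λ_P = 15.40/4.324 = 3.56 K.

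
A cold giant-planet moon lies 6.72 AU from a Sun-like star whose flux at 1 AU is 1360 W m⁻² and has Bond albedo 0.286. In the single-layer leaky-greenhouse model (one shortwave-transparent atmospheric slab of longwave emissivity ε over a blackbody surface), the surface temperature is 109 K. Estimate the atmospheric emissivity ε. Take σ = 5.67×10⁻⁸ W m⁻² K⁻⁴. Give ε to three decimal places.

Irradiance scales as 1/d², so S = 1360 W m⁻² × (1/6.72)² = 30.12 W m⁻².
Effective temperature: T_e = [S(1−α)/(4σ)]^(1/4) = 98.68 K.
T_s⁴ = T_e⁴·2/(2−ε) → ε = 2 − 2(T_e/T_s)⁴ = 2 − 2·(98.68/109)⁴ = 0.6567.

0.657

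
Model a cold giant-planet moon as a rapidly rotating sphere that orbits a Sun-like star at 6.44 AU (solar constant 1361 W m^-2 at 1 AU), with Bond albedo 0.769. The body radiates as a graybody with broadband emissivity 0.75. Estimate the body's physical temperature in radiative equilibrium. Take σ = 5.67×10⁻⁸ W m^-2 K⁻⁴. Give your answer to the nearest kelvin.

82 kelvin

Irradiance scales as 1/d², so S = 1361 W m^-2 × (1/6.44)² = 32.82 W m^-2.
The planet absorbs (1−α)S over its disc πR² and re-emits over 4πR², so the mean absorbed flux is (1−0.769)·32.82/4 = 1.895 W m^-2.
Radiative balance εσT⁴ = 1.895 gives T = [1.895/(0.75·σ)]^(1/4) = 81.70 K.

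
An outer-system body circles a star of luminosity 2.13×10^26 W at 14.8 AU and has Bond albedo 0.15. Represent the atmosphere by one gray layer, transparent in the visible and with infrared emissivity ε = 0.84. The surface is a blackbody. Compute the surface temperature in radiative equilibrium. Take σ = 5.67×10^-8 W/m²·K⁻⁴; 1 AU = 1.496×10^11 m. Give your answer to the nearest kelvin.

d = 14.8 × 1.496×10^11 m = 2.214×10^12 m.
Flux at the orbit: S = L/(4πd²) = 2.13×10^26/(4π·(2.21×10^12)²) = 3.458 W/m².
Effective emission temperature (TOA balance): σT_e⁴ = S(1−α)/4 = 0.7348 W/m² → T_e = 60.00 K.
The surface balance (absorbed SW + ε·downward IR = σT_s⁴) with T_a⁴ = T_s⁴/2 reduces to T_s = T_e·[2/(2−ε)]^¼ = 68.75 K.

69 K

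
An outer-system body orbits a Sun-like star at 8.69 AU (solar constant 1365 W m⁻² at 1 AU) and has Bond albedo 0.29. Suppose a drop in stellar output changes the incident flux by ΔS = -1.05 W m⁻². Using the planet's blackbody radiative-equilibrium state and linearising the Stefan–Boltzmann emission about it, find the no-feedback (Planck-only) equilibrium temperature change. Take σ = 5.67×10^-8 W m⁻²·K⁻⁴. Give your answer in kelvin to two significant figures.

By the inverse-square law, S = 1365/8.69² = 18.08 W m⁻².
Reference equilibrium: T_e = [S(1−α)/(4σ)]^(1/4) = 86.73 K.
ΔF = Δ[S(1−α)]/4 = (1−0.29)·-1.05/4 = -0.1864 W m⁻².
The Planck feedback parameter is 4σT_e³ = 0.1480 W m⁻²/K.
Hence the no-feedback warming is ΔF/(4σT_e³) = -1.26 K.

-1.3 K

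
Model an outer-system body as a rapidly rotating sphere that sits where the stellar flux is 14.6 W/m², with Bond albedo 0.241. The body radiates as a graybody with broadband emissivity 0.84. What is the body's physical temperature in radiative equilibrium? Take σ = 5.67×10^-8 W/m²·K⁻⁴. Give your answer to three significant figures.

87.3 K

Absorbed flux (global mean): S(1−α)/4 = 14.60·0.759/4 = 2.770 W/m².
Radiative balance εσT⁴ = 2.770 gives T = [2.770/(0.84·σ)]^(1/4) = 87.33 K.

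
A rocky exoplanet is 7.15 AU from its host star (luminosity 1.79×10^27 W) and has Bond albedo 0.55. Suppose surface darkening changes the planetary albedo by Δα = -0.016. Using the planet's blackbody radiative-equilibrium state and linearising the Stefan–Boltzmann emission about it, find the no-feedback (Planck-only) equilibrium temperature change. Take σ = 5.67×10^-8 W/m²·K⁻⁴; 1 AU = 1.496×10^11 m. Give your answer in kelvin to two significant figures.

Orbital distance: d = 7.15 AU = 1.070×10^12 m.
Flux at the orbit: S = L/(4πd²) = 1.79×10^27/(4π·(1.07×10^12)²) = 124.5 W/m².
Unperturbed T_e = [124.5·(1−0.55)/(4σ)]^¼ = 125.4 K.
TOA radiative forcing: ΔF = −S·Δα/4 = −124.5·(-0.016)/4 = 0.4980 W/m².
Linearising σT⁴ gives d(σT⁴)/dT = 4σT_e³ = 0.4469 W/m² per K.
So ΔT₀ = 0.4980/0.4469 = 1.11 K.

1.1 kelvin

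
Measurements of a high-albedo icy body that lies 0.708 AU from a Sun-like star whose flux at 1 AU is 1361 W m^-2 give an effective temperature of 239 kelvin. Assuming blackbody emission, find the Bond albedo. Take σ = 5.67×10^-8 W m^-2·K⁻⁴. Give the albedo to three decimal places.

0.727

Irradiance scales as 1/d², so S = 1361 W m^-2 × (1/0.708)² = 2715 W m^-2.
From σT⁴ = S(1−α)/4 we invert for α: 1−α = 4σT⁴/S.
σT⁴ = 185.0 W m^-2, so 4σT⁴ = 740.0 W m^-2.
1−α = 740.0/2715 = 0.2725, so α = 0.7275.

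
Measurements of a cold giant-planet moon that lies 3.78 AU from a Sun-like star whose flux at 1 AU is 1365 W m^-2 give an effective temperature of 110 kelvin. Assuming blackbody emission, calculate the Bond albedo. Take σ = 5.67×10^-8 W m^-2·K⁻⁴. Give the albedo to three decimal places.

0.652

Flux at the orbit: S = 1365/(3.78)² = 95.53 W m^-2.
From σT⁴ = S(1−α)/4 we invert for α: 1−α = 4σT⁴/S.
σT⁴ = 8.301 W m^-2, so 4σT⁴ = 33.21 W m^-2.
1−α = 33.21/95.53 = 0.3476, so α = 0.6524.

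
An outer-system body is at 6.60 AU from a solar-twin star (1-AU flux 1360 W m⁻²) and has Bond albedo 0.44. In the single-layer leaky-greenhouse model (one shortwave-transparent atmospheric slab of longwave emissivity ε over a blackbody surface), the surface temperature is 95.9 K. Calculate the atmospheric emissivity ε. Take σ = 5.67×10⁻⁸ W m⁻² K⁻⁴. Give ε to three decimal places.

0.177

Irradiance scales as 1/d², so S = 1360 W m⁻² × (1/6.60)² = 31.22 W m⁻².
First, T_e = [31.22·(1−0.44)/(4σ)]^(1/4) = 93.70 K.
Inverting T_s⁴ = 2T_e⁴/(2−ε): (T_e/T_s)⁴ = 0.9114, so ε = 2(1 − 0.9114) = 0.1771.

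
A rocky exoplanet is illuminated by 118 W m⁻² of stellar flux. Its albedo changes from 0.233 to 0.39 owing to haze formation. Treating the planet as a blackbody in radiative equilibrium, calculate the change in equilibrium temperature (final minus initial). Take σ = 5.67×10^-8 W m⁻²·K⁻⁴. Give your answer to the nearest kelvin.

Before: T₁ = [118.0·0.767/(4σ)]^(1/4) = 141.3 K.
After:  T₂ = [118.0·0.61/(4σ)]^(1/4) = 133.5 K.
Change: 133.5 − 141.3 = -7.865 K.

-8 kelvin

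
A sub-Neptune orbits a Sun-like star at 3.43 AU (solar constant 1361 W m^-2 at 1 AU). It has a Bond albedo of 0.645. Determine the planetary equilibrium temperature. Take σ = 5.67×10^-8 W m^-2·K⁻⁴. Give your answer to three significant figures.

Irradiance scales as 1/d², so S = 1361 W m^-2 × (1/3.43)² = 115.7 W m^-2.
Absorbed flux (global mean): S(1−α)/4 = 115.7·0.355/4 = 10.27 W m^-2.
Balancing against σT⁴: T = (10.27/5.67×10⁻⁸)^(1/4) = 116.0 K.

116 K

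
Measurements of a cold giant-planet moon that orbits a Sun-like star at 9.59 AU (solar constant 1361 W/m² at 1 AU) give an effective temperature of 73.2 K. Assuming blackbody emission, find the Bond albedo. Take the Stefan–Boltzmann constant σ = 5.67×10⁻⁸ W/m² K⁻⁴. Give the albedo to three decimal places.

Irradiance scales as 1/d², so S = 1361 W/m² × (1/9.59)² = 14.80 W/m².
Rearranging the radiative balance, α = 1 − 4σT⁴/S.
σT⁴ = 1.628 W/m², so 4σT⁴ = 6.512 W/m².
Hence α = 1 − 6.512/14.80 = 0.5600.

0.560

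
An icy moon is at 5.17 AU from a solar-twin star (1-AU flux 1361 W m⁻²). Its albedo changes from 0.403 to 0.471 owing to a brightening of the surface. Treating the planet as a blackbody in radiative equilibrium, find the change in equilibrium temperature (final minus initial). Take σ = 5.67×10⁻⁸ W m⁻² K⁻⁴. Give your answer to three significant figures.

By the inverse-square law, S = 1361/5.17² = 50.92 W m⁻².
With α = 0.403, T₁ = 107.6 K.
With α = 0.471, T₂ = 104.4 K.
Change: 104.4 − 107.6 = -3.204 K.

-3.20 K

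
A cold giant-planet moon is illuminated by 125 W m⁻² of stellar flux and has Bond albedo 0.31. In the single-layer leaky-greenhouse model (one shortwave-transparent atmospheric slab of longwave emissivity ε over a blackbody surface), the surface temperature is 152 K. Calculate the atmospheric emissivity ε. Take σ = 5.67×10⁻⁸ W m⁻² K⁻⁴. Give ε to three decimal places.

First, T_e = [125.0·(1−0.31)/(4σ)]^(1/4) = 139.6 K.
T_s⁴ = T_e⁴·2/(2−ε) → ε = 2 − 2(T_e/T_s)⁴ = 2 − 2·(139.6/152)⁴ = 0.5751.

0.575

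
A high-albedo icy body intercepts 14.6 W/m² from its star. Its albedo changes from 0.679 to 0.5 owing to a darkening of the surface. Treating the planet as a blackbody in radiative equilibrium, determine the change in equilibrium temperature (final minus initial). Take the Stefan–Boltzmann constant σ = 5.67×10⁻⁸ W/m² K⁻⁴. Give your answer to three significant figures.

7.90 K

Initial: T₁ = [S(1−0.679)/(4σ)]^(1/4) = 67.42 K.
With α = 0.5, T₂ = 75.32 K.
ΔT = T₂ − T₁ = 7.899 K.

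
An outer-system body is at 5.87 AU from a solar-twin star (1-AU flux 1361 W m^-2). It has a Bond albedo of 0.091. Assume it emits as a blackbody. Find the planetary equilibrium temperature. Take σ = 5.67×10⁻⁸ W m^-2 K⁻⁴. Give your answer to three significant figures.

112 K

Irradiance scales as 1/d², so S = 1361 W m^-2 × (1/5.87)² = 39.50 W m^-2.
Absorbed flux (global mean): S(1−α)/4 = 39.50·0.909/4 = 8.976 W m^-2.
In equilibrium σT⁴ equals this, so T = 112.2 K.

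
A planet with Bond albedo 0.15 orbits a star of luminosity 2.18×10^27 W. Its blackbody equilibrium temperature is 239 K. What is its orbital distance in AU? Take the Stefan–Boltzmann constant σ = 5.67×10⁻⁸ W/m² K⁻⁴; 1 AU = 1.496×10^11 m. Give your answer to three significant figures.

2.98 AU

Energy balance gives S = 4σT⁴/(1−α) = 870.6 W/m².
From L = 4πd²S, d = √(2.18×10^27/(4π·870.6)) = 4.464×10^11 m = 2.984 AU.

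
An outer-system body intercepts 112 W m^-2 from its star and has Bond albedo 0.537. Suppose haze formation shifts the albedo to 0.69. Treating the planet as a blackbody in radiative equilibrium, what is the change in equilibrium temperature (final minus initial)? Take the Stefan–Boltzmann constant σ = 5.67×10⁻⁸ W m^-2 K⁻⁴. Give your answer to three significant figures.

Initial: T₁ = [S(1−0.537)/(4σ)]^(1/4) = 123.0 K.
After:  T₂ = [112.0·0.31/(4σ)]^(1/4) = 111.2 K.
Change: 111.2 − 123.0 = -11.73 K.

-11.7 K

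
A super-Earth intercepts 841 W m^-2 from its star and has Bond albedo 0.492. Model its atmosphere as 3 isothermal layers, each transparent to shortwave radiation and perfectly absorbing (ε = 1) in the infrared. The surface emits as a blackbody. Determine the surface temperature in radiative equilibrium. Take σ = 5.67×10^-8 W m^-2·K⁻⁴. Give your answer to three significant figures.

The effective emission temperature is T_e = [S(1−α)/(4σ)]^¼ = 208.3 K.
Layer-by-layer balance gives σT_s⁴ = (N+1)σT_e⁴, so T_s = 4^¼·208.3 = 294.6 K.

295 K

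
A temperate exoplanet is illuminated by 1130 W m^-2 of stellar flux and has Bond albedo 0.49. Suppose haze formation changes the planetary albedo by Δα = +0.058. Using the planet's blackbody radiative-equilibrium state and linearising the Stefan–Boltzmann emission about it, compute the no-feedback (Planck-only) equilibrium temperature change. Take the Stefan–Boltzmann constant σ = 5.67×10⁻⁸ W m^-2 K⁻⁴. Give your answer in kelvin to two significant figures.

Unperturbed T_e = [1130·(1−0.49)/(4σ)]^¼ = 224.5 K.
ΔF = −(S/4)Δα = −(1130/4)×(+0.058) = -16.39 W m^-2.
The Planck feedback parameter is 4σT_e³ = 2.567 W m^-2/K.
So ΔT₀ = -16.39/2.567 = -6.38 K.

-6.4 K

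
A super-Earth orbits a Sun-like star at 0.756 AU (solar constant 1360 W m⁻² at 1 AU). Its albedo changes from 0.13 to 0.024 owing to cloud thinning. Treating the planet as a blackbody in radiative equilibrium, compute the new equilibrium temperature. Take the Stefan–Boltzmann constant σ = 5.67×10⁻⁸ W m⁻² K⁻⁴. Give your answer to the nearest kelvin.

318 K

Irradiance scales as 1/d², so S = 1360 W m⁻² × (1/0.756)² = 2380 W m⁻².
New equilibrium: T₂ = [(1−0.024)·2380/(4σ)]^(1/4) = 318.1 K.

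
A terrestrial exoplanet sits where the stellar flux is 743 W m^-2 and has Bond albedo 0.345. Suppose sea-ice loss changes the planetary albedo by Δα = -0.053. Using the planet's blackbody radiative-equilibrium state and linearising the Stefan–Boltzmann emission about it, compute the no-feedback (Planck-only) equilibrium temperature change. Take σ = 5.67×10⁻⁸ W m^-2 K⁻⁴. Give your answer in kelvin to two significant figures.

4.4 K

Reference equilibrium: T_e = [S(1−α)/(4σ)]^(1/4) = 215.2 K.
TOA radiative forcing: ΔF = −S·Δα/4 = −743.0·(-0.053)/4 = 9.845 W m^-2.
Planck response: λ_P = 4σT_e³ = 4·5.67×10⁻⁸·(215.2)³ = 2.261 W m^-2/K.
Hence the no-feedback warming is ΔF/(4σT_e³) = 4.35 K.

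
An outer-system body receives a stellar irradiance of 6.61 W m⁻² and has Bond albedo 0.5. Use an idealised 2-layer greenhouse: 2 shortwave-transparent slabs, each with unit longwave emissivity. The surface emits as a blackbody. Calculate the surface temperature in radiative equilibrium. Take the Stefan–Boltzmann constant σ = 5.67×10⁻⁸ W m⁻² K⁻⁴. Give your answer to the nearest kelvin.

OLR = S(1−α)/4 = 0.8263 W m⁻²; the top layer radiates at T_e = 61.78 K.
With N = 2 opaque layers, T_s = (N+1)^(1/4)·T_e = 3^(1/4)·61.78 = 81.31 K.

81 K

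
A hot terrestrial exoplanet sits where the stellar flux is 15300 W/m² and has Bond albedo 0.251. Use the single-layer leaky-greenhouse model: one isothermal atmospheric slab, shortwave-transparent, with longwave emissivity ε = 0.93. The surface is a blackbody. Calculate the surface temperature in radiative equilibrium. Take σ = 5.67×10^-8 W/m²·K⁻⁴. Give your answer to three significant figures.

554 kelvin

The planet radiates to space at T_e = [S(1−α)/(4σ)]^(1/4) = 474.1 K.
The surface balance (absorbed SW + ε·downward IR = σT_s⁴) with T_a⁴ = T_s⁴/2 reduces to T_s = T_e·[2/(2−ε)]^¼ = 554.4 K.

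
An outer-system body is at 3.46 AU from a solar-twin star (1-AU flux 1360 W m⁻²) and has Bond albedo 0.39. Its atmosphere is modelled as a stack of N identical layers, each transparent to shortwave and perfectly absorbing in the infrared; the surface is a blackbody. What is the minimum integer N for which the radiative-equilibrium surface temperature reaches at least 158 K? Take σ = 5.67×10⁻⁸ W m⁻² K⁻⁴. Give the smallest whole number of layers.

2

Flux at the orbit: S = 1360/(3.46)² = 113.6 W m⁻².
Top-of-atmosphere balance: σT_e⁴ = S(1−α)/4 = 17.32 W m⁻² → T_e = 132.2 K.
Since T_s⁴ = (N+1)T_e⁴, we need N ≥ (T_s/T_e)⁴ − 1 = 1.040.
The minimum whole number is N = 2.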